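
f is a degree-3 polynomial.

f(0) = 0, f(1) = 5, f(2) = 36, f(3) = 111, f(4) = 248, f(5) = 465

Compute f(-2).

-4

Write f(t) = at³ + bt² + ct + d; the 6 given values yield a linear system in the 4 coefficients.
Solving, f(t) = 3t³ + 4t² - 2t.
Then f(-2) = -4.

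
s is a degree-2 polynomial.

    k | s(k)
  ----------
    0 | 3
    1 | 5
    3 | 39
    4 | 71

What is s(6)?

Write s(k) = ak² + bk + c; the 4 given values yield a linear system in the 3 coefficients.
Solving, s(k) = 5k² - 3k + 3.
Then s(6) = 165.

165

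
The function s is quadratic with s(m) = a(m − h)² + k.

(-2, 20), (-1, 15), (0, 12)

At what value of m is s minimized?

First differences -5, -3; second difference 2 = 2a, so a = 1.
Expanding, the m-coefficient is −2ah = -2h; matching it to the data gives h = 1, and then k = 11.
So s(m) = 1(m − 1)² + 11.
Hence h = 1.

1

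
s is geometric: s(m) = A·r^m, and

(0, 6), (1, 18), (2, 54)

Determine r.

3

Consecutive ratio: 18/6 = 3, and 54/18 = 3, so r = 3.
Then A·3^0 = 6 gives A = 6, and s(m) = 6·3^m.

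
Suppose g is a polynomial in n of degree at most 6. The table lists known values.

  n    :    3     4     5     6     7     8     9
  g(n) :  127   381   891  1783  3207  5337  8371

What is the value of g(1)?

3

First differences: 254, 510, 892, 1424, 2130, 3034. Second differences: 256, 382, 532, 706, 904. Third differences: 126, 150, 174, 198. Fourth differences: 24, 24, 24.
Level-4 differences are constant, so g has degree 4.
Fitting a degree-4 polynomial gives g(n) = n^4 + 3n³ - 5n² + 3n + 1.
Then g(1) = 3.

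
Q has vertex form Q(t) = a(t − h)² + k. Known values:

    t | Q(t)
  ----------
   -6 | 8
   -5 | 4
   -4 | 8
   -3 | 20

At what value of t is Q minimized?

-5

First differences -4, 4, 12; second difference 8 = 2a, so a = 4.
Expanding, the t-coefficient is −2ah = -8h; matching it to the data gives h = -5, and then k = 4.
So Q(t) = 4(t + 5)² + 4.
Hence h = -5.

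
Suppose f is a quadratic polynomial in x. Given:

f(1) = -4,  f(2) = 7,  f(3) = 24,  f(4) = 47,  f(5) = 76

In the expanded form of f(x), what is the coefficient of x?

2

Write f(x) = ax² + bx + c; the 5 given values yield a linear system in the 3 coefficients.
Solving, f(x) = 3x² + 2x - 9.
The coefficient of x is 2.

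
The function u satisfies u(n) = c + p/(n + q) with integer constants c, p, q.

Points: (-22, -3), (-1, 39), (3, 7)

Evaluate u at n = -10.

(u(n) − c)(n + q) = p for each data point; the three points give a linear system in c and q, then p follows.
Solving: c = -1, q = 2, p = 40, so u(n) = -1 + 40/(n + 2).
Then u(-10) = -1 + 40/(-8) = -6.

-6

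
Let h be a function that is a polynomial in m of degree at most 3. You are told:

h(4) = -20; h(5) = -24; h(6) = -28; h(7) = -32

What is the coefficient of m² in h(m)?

First differences: -4, -4, -4.
Level-1 differences are constant, so h has degree 1.
Fitting a degree-1 polynomial gives h(m) = -4m - 4.
The coefficient of m² is 0.

0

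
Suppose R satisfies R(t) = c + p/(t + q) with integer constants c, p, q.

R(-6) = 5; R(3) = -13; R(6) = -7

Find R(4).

(R(t) − c)(t + q) = p for each data point; the three points give a linear system in c and q, then p follows.
Solving: c = -1, q = 0, p = -36, so R(t) = -1 − 36/(t + 0).
Then R(4) = -1 − 36/4 = -10.

-10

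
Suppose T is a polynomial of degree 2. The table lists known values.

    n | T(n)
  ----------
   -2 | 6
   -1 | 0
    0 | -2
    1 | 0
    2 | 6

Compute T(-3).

First differences: -6, -2, 2, 6. Second differences: 4, 4, 4.
Level-2 differences are constant, so T has degree 2.
Fitting a degree-2 polynomial gives T(n) = 2n² - 2.
Then T(-3) = 16.

16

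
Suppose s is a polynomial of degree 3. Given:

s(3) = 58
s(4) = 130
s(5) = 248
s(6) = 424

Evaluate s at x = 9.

1420

Write s(x) = ax³ + bx² + cx + d; the 4 given values yield a linear system in the 4 coefficients.
Solving, s(x) = 2x³ - x² + 5x - 2.
Then s(9) = 1420.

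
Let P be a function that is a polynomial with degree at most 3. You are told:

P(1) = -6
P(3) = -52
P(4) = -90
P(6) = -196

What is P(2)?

Write P(t) = at³ + bt² + ct + d; the 4 given values yield a linear system in the 4 coefficients.
Solving, the leading coefficient vanishes, and P(t) = -5t² - 3t + 2.
Then P(2) = -24.

-24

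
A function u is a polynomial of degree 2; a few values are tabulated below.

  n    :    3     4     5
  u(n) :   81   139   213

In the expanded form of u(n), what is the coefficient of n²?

Write u(n) = an² + bn + c; the 3 given values yield a linear system in the 3 coefficients.
Solving, u(n) = 8n² + 2n + 3.
The coefficient of n² is 8.

8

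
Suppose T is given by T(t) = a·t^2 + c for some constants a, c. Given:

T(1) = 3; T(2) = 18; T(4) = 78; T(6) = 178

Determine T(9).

403

From T(1) = 3 and T(2) = 18: 1a + c = 3 and 4a + c = 18.
Subtracting: 3a = 15, so a = 5; then c = 3 − 5·1 = -2.
So T(t) = 5t² − 2, and T(9) = 403.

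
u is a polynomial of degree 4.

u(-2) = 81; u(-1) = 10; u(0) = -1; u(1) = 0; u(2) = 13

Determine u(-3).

Write u(k) = ak^4 + bk³ + ck² + dk + e; the 5 given values yield a linear system in the 5 coefficients.
Solving, u(k) = 2k^4 - 4k³ + 4k² - k - 1.
Then u(-3) = 308.

308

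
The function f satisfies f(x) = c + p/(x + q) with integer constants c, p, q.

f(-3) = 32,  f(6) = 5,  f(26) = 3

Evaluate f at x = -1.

12

(f(x) − c)(x + q) = p for each data point; the three points give a linear system in c and q, then p follows.
Solving: c = 2, q = 4, p = 30, so f(x) = 2 + 30/(x + 4).
Then f(-1) = 2 + 30/3 = 12.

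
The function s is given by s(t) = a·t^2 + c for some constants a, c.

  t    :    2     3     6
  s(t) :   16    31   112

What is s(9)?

247

From s(2) = 16 and s(3) = 31: 4a + c = 16 and 9a + c = 31.
Subtracting: 5a = 15, so a = 3; then c = 16 − 3·4 = 4.
So s(t) = 3t² + 4, and s(9) = 247.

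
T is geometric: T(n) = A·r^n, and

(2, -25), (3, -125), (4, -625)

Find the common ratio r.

5

Consecutive ratio: -125/(-25) = 5, and -625/(-125) = 5, so r = 5.
Then A·5^2 = -25 gives A = -1, and T(n) = -1·5^n.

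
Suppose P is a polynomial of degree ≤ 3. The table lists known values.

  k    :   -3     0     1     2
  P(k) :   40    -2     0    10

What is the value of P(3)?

28

Write P(k) = ak³ + bk² + ck + d; the 4 given values yield a linear system in the 4 coefficients.
Solving, the leading coefficient vanishes, and P(k) = 4k² - 2k - 2.
Then P(3) = 28.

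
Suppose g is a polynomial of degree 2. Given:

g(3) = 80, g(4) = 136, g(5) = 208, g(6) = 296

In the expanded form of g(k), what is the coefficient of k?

0

First differences: 56, 72, 88. Second differences: 16, 16.
Level-2 differences are constant, so g has degree 2.
Fitting a degree-2 polynomial gives g(k) = 8k² + 8.
The coefficient of k is 0.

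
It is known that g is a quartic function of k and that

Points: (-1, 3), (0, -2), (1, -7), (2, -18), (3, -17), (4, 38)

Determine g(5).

First differences: -5, -5, -11, 1, 55. Second differences: 0, -6, 12, 54. Third differences: -6, 18, 42. Fourth differences: 24, 24.
Level-4 differences are constant, so g has degree 4.
Fitting a degree-4 polynomial gives g(k) = k^4 - 3k³ - k² - 2k - 2.
Then g(5) = 213.

213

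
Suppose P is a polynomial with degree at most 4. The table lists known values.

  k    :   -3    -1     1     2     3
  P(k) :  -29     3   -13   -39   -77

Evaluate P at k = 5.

Write P(k) = ak^4 + bk³ + ck² + dk + e; the 5 given values yield a linear system in the 5 coefficients.
Solving, the top 2 coefficients vanish, and P(k) = -6k² - 8k + 1.
Then P(5) = -189.

-189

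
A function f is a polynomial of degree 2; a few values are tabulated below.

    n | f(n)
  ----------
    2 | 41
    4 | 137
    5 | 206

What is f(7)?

Write f(n) = an² + bn + c; the 3 given values yield a linear system in the 3 coefficients.
Solving, f(n) = 7n² + 6n + 1.
Then f(7) = 386.

386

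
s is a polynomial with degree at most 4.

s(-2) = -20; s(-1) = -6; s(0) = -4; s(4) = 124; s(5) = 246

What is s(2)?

12

Write s(m) = am^4 + bm³ + cm² + dm + e; the 5 given values yield a linear system in the 5 coefficients.
Solving, the leading coefficient vanishes, and s(m) = 2m³ - 4.
Then s(2) = 12.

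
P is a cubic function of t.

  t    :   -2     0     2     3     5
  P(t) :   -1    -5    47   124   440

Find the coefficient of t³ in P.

Write P(t) = at³ + bt² + ct + d; the 5 given values yield a linear system in the 4 coefficients.
Solving, P(t) = 2t³ + 7t² + 4t - 5.
The coefficient of t³ is 2.

2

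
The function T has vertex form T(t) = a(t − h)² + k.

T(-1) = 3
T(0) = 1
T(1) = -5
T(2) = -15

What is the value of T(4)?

-47

First differences -2, -6, -10; second difference -4 = 2a, so a = -2.
Expanding, the t-coefficient is −2ah = 4h; matching it to the data gives h = -1, and then k = 3.
So T(t) = -2(t + 1)² + 3.
T(4) = -2·5² + 3 = -47.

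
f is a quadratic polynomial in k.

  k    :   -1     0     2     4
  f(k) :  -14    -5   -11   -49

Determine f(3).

Write f(k) = ak² + bk + c; the 4 given values yield a linear system in the 3 coefficients.
Solving, f(k) = -4k² + 5k - 5.
Then f(3) = -26.

-26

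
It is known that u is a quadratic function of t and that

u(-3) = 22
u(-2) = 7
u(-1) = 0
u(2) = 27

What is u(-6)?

Write u(t) = at² + bt + c; the 4 given values yield a linear system in the 3 coefficients.
Solving, u(t) = 4t² + 5t + 1.
Then u(-6) = 115.

115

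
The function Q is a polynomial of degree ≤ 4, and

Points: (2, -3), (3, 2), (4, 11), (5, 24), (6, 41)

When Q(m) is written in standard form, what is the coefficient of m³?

First differences: 5, 9, 13, 17. Second differences: 4, 4, 4.
Level-2 differences are constant, so Q has degree 2.
Fitting a degree-2 polynomial gives Q(m) = 2m² - 5m - 1.
The coefficient of m³ is 0.

0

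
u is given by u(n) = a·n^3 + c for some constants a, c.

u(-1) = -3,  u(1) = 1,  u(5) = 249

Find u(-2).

From u(-1) = -3 and u(1) = 1: -1a + c = -3 and 1a + c = 1.
Subtracting: 2a = 4, so a = 2; then c = -3 − 2·(-1) = -1.
So u(n) = 2n³ − 1, and u(-2) = -17.

-17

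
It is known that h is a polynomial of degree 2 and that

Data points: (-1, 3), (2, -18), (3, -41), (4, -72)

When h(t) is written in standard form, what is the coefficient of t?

Write h(t) = at² + bt + c; the 4 given values yield a linear system in the 3 coefficients.
Solving, h(t) = -4t² - 3t + 4.
The coefficient of t is -3.

-3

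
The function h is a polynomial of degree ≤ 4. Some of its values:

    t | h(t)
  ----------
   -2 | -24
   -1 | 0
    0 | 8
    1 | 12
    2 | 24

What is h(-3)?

Write h(t) = at^4 + bt³ + ct² + dt + e; the 5 given values yield a linear system in the 5 coefficients.
Solving, the leading coefficient vanishes, and h(t) = 2t³ - 2t² + 4t + 8.
Then h(-3) = -76.

-76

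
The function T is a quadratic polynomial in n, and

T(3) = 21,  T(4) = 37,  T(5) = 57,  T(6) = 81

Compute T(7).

First differences: 16, 20, 24. Second differences: 4, 4.
Level-2 differences are constant, so T has degree 2.
Fitting a degree-2 polynomial gives T(n) = 2n² + 2n - 3.
Then T(7) = 109.

109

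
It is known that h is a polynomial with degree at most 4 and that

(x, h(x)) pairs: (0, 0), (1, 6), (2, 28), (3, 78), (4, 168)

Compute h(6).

516

Write h(x) = ax^4 + bx³ + cx² + dx + e; the 5 given values yield a linear system in the 5 coefficients.
Solving, the leading coefficient vanishes, and h(x) = 2x³ + 2x² + 2x.
Then h(6) = 516.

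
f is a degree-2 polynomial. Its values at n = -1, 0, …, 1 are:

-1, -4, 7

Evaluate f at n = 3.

Write f(n) = an² + bn + c; the 3 given values yield a linear system in the 3 coefficients.
Solving, f(n) = 7n² + 4n - 4.
Then f(3) = 71.

71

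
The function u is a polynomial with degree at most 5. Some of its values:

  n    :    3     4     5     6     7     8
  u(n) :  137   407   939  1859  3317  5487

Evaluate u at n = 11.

First differences: 270, 532, 920, 1458, 2170. Second differences: 262, 388, 538, 712. Third differences: 126, 150, 174. Fourth differences: 24, 24.
Level-4 differences are constant, so u has degree 4.
Fitting a degree-4 polynomial gives u(n) = n^4 + 3n³ - 2n² - 2n - 1.
Then u(11) = 18369.

18369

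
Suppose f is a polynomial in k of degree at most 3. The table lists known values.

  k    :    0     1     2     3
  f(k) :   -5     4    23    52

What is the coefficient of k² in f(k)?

Write f(k) = ak³ + bk² + ck + d; the 4 given values yield a linear system in the 4 coefficients.
Solving, the leading coefficient vanishes, and f(k) = 5k² + 4k - 5.
The coefficient of k² is 5.

5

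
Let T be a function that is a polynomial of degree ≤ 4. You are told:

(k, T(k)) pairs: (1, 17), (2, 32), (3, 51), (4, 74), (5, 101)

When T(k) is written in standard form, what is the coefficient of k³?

Write T(k) = ak^4 + bk³ + ck² + dk + e; the 5 given values yield a linear system in the 5 coefficients.
Solving, the top 2 coefficients vanish, and T(k) = 2k² + 9k + 6.
The coefficient of k³ is 0.

0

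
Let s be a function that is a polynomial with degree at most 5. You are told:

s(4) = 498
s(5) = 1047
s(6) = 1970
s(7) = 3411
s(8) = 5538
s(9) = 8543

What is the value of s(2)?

66

First differences: 549, 923, 1441, 2127, 3005. Second differences: 374, 518, 686, 878. Third differences: 144, 168, 192. Fourth differences: 24, 24.
Level-4 differences are constant, so s has degree 4.
Fitting a degree-4 polynomial gives s(x) = x^4 + 2x³ + 6x² + 4x + 2.
Then s(2) = 66.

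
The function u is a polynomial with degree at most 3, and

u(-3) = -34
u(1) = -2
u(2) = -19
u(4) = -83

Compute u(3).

Write u(k) = ak³ + bk² + ck + d; the 4 given values yield a linear system in the 4 coefficients.
Solving, the leading coefficient vanishes, and u(k) = -5k² - 2k + 5.
Then u(3) = -46.

-46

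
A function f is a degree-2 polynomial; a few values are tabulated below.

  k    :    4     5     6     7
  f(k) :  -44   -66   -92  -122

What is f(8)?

First differences: -22, -26, -30. Second differences: -4, -4.
Level-2 differences are constant, so f has degree 2.
Fitting a degree-2 polynomial gives f(k) = -2k² - 4k + 4.
Then f(8) = -156.

-156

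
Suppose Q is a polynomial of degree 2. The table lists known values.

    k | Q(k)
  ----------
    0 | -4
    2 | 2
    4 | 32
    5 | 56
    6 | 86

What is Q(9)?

212

Write Q(k) = ak² + bk + c; the 5 given values yield a linear system in the 3 coefficients.
Solving, Q(k) = 3k² - 3k - 4.
Then Q(9) = 212.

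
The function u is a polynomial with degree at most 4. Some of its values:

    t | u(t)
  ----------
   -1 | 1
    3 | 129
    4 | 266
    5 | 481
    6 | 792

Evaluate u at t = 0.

Write u(t) = at^4 + bt³ + ct² + dt + e; the 5 given values yield a linear system in the 5 coefficients.
Solving, the leading coefficient vanishes, and u(t) = 3t³ + 3t² + 5t + 6.
Then u(0) = 6.

6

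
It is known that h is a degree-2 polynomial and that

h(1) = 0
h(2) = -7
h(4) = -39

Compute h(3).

Write h(k) = ak² + bk + c; the 3 given values yield a linear system in the 3 coefficients.
Solving, h(k) = -3k² + 2k + 1.
Then h(3) = -20.

-20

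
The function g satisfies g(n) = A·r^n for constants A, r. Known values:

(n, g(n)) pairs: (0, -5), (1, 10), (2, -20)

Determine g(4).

-80

Consecutive ratio: 10/(-5) = -2, and -20/10 = -2, so r = -2.
Then A·(-2)^0 = -5 gives A = -5, and g(n) = -5·(-2)^n.
g(4) = -5·(-2)^4 = -80.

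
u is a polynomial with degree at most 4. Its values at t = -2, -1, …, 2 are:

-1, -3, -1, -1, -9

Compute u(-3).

11

Write u(t) = at^4 + bt³ + ct² + dt + e; the 5 given values yield a linear system in the 5 coefficients.
Solving, the leading coefficient vanishes, and u(t) = -t³ - t² + 2t - 1.
Then u(-3) = 11.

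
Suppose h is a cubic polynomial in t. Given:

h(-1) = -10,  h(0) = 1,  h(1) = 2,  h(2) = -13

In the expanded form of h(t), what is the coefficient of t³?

-1

Write h(t) = at³ + bt² + ct + d; the 4 given values yield a linear system in the 4 coefficients.
Solving, h(t) = -t³ - 5t² + 7t + 1.
The coefficient of t³ is -1.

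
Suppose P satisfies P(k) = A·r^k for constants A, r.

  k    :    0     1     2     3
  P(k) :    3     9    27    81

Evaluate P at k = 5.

729

Consecutive ratio: 9/3 = 3, and 27/9 = 3, so r = 3.
Then A·3^0 = 3 gives A = 3, and P(k) = 3·3^k.
P(5) = 3·3^5 = 729.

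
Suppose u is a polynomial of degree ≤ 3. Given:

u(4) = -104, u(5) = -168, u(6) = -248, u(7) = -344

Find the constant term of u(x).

-8

Write u(x) = ax³ + bx² + cx + d; the 4 given values yield a linear system in the 4 coefficients.
Solving, the leading coefficient vanishes, and u(x) = -8x² + 8x - 8.
The constant term is u(0) = -8.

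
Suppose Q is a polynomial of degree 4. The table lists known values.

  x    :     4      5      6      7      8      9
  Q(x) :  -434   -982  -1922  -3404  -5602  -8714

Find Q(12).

First differences: -548, -940, -1482, -2198, -3112. Second differences: -392, -542, -716, -914. Third differences: -150, -174, -198. Fourth differences: -24, -24.
Level-4 differences are constant, so Q has degree 4.
Fitting a degree-4 polynomial gives Q(x) = -x^4 - 3x³ + 4x - 2.
Then Q(12) = -25874.

-25874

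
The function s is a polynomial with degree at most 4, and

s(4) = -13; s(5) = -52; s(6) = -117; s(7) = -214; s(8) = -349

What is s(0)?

First differences: -39, -65, -97, -135. Second differences: -26, -32, -38. Third differences: -6, -6.
Level-3 differences are constant, so s has degree 3.
Fitting a degree-3 polynomial gives s(x) = -x³ + 2x² + 4x + 3.
The constant term is s(0) = 3.

3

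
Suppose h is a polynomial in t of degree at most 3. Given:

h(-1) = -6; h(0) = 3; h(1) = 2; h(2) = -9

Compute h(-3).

First differences: 9, -1, -11. Second differences: -10, -10.
Level-2 differences are constant, so h has degree 2.
Fitting a degree-2 polynomial gives h(t) = -5t² + 4t + 3.
Then h(-3) = -54.

-54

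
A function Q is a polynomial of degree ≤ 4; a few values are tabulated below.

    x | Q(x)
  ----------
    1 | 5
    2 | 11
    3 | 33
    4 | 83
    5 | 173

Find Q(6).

Write Q(x) = ax^4 + bx³ + cx² + dx + e; the 5 given values yield a linear system in the 5 coefficients.
Solving, the leading coefficient vanishes, and Q(x) = 2x³ - 4x² + 4x + 3.
Then Q(6) = 315.

315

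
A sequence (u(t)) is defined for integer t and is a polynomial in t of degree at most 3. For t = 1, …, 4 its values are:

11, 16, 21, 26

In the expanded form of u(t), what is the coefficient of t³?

Write u(t) = at³ + bt² + ct + d; the 4 given values yield a linear system in the 4 coefficients.
Solving, the top 2 coefficients vanish, and u(t) = 5t + 6.
The coefficient of t³ is 0.

0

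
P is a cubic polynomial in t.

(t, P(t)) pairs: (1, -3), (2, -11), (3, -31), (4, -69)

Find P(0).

Write P(t) = at³ + bt² + ct + d; the 4 given values yield a linear system in the 4 coefficients.
Solving, P(t) = -t³ - t - 1.
Then P(0) = -1.

-1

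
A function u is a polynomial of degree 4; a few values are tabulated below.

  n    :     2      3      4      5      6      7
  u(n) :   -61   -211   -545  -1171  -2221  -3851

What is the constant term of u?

Write u(n) = an^4 + bn³ + cn² + dn + e; the 6 given values yield a linear system in the 5 coefficients.
Solving, u(n) = -n^4 - 4n³ - n² - 4n - 1.
The constant term is u(0) = -1.

-1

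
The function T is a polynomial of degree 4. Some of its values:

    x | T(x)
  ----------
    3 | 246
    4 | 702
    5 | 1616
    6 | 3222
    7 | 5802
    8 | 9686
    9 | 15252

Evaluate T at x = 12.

First differences: 456, 914, 1606, 2580, 3884, 5566. Second differences: 458, 692, 974, 1304, 1682. Third differences: 234, 282, 330, 378. Fourth differences: 48, 48, 48.
Level-4 differences are constant, so T has degree 4.
Fitting a degree-4 polynomial gives T(x) = 2x^4 + 3x³ - x² + 2x + 6.
Then T(12) = 46542.

46542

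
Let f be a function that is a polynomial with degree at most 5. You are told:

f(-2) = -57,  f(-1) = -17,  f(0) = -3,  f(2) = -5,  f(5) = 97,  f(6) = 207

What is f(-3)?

Write f(n) = an^5 + bn^4 + cn³ + dn² + en + p; the 6 given values yield a linear system in the 6 coefficients.
Solving, the top 2 coefficients vanish, and f(n) = 2n³ - 7n² + 5n - 3.
Then f(-3) = -135.

-135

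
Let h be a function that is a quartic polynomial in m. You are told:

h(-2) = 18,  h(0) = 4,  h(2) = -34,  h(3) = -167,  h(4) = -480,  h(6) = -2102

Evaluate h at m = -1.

5

Write h(m) = am^4 + bm³ + cm² + dm + e; the 6 given values yield a linear system in the 5 coefficients.
Solving, h(m) = -m^4 - 4m³ + m² + 3m + 4.
Then h(-1) = 5.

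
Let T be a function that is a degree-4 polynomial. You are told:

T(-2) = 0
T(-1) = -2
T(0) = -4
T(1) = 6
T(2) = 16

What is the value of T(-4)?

-164

Write T(k) = ak^4 + bk³ + ck² + dk + e; the 5 given values yield a linear system in the 5 coefficients.
Solving, T(k) = -k^4 + 7k² + 4k - 4.
Then T(-4) = -164.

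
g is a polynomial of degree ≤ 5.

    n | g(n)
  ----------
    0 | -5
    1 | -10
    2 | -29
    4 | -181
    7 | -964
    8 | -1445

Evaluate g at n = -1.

4

Write g(n) = an^5 + bn^4 + cn³ + dn² + en + p; the 6 given values yield a linear system in the 6 coefficients.
Solving, the top 2 coefficients vanish, and g(n) = -3n³ + 2n² - 4n - 5.
Then g(-1) = 4.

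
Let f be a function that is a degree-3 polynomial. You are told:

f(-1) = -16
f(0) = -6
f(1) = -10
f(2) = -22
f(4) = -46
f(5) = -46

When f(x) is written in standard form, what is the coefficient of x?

Write f(x) = ax³ + bx² + cx + d; the 6 given values yield a linear system in the 4 coefficients.
Solving, f(x) = x³ - 7x² + 2x - 6.
The coefficient of x is 2.

2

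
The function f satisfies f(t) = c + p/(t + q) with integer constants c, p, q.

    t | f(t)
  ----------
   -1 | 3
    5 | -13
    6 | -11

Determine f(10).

(f(t) − c)(t + q) = p for each data point; the three points give a linear system in c and q, then p follows.
Solving: c = -5, q = -2, p = -24, so f(t) = -5 − 24/(t − 2).
Then f(10) = -5 − 24/8 = -8.

-8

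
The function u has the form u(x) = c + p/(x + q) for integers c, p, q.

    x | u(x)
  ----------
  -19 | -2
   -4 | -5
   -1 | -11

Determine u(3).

(u(x) − c)(x + q) = p for each data point; the three points give a linear system in c and q, then p follows.
Solving: c = -1, q = -1, p = 20, so u(x) = -1 + 20/(x − 1).
Then u(3) = -1 + 20/2 = 9.

9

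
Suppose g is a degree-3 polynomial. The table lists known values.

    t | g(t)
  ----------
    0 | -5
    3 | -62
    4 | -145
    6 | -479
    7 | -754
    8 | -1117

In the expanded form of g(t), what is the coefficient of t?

5

Write g(t) = at³ + bt² + ct + d; the 6 given values yield a linear system in the 4 coefficients.
Solving, g(t) = -2t³ - 2t² + 5t - 5.
The coefficient of t is 5.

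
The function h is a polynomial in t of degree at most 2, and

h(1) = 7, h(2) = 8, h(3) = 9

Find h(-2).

4

First differences: 1, 1.
Level-1 differences are constant, so h has degree 1.
Fitting a degree-1 polynomial gives h(t) = t + 6.
Then h(-2) = 4.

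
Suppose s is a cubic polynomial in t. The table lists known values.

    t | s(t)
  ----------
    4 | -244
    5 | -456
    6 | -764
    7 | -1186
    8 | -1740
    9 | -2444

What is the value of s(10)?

First differences: -212, -308, -422, -554, -704. Second differences: -96, -114, -132, -150. Third differences: -18, -18, -18.
Level-3 differences are constant, so s has degree 3.
Fitting a degree-3 polynomial gives s(t) = -3t³ - 3t² - 2t + 4.
Then s(10) = -3316.

-3316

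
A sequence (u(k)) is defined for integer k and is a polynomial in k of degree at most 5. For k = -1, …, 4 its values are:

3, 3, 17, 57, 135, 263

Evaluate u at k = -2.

First differences: 0, 14, 40, 78, 128. Second differences: 14, 26, 38, 50. Third differences: 12, 12, 12.
Level-3 differences are constant, so u has degree 3.
Fitting a degree-3 polynomial gives u(k) = 2k³ + 7k² + 5k + 3.
Then u(-2) = 5.

5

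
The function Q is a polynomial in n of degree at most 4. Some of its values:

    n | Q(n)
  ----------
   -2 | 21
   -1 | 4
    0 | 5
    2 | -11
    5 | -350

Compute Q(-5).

Write Q(n) = an^4 + bn³ + cn² + dn + e; the 5 given values yield a linear system in the 5 coefficients.
Solving, the leading coefficient vanishes, and Q(n) = -3n³ + 4n + 5.
Then Q(-5) = 360.

360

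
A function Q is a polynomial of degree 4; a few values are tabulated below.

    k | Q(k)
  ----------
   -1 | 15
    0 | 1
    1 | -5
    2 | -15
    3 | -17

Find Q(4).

Write Q(k) = ak^4 + bk³ + ck² + dk + e; the 5 given values yield a linear system in the 5 coefficients.
Solving, Q(k) = k^4 - 4k³ + 3k² - 6k + 1.
Then Q(4) = 25.

25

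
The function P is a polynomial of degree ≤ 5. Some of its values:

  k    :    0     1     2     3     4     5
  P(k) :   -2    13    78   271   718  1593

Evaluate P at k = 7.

5563

First differences: 15, 65, 193, 447, 875. Second differences: 50, 128, 254, 428. Third differences: 78, 126, 174. Fourth differences: 48, 48.
Level-4 differences are constant, so P has degree 4.
Fitting a degree-4 polynomial gives P(k) = 2k^4 + k³ + 8k² + 4k - 2.
Then P(7) = 5563.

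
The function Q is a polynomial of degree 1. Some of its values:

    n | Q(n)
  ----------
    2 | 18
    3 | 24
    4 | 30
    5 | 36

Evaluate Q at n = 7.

First differences: 6, 6, 6.
Level-1 differences are constant, so Q has degree 1.
Fitting a degree-1 polynomial gives Q(n) = 6n + 6.
Then Q(7) = 48.

48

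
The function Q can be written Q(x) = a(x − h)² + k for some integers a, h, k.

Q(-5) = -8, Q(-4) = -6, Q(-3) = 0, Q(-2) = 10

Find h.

-5

First differences 2, 6, 10; second difference 4 = 2a, so a = 2.
Expanding, the x-coefficient is −2ah = -4h; matching it to the data gives h = -5, and then k = -8.
So Q(x) = 2(x + 5)² − 8.
Hence h = -5.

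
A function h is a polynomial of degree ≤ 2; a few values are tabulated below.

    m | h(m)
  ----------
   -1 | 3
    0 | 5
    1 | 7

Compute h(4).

13

First differences: 2, 2.
Level-1 differences are constant, so h has degree 1.
Fitting a degree-1 polynomial gives h(m) = 2m + 5.
Then h(4) = 13.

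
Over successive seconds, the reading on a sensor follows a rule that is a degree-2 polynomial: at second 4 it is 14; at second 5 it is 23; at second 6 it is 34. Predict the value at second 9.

79

Write the value at k as P(k).
Write P(k) = ak² + bk + c; the 3 given values yield a linear system in the 3 coefficients.
Solving, P(k) = k² - 2.
Then P(9) = 79.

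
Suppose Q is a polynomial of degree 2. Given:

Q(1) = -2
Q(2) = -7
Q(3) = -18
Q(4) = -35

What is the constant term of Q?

First differences: -5, -11, -17. Second differences: -6, -6.
Level-2 differences are constant, so Q has degree 2.
Fitting a degree-2 polynomial gives Q(k) = -3k² + 4k - 3.
The constant term is Q(0) = -3.

-3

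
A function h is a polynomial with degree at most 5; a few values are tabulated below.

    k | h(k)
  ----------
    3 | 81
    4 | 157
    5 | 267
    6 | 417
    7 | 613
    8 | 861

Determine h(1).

7

First differences: 76, 110, 150, 196, 248. Second differences: 34, 40, 46, 52. Third differences: 6, 6, 6.
Level-3 differences are constant, so h has degree 3.
Fitting a degree-3 polynomial gives h(k) = k³ + 5k² + 4k - 3.
Then h(1) = 7.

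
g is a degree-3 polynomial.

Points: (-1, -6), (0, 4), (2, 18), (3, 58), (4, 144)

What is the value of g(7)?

858

Write g(n) = an³ + bn² + cn + d; the 5 given values yield a linear system in the 4 coefficients.
Solving, g(n) = 3n³ - 4n² + 3n + 4.
Then g(7) = 858.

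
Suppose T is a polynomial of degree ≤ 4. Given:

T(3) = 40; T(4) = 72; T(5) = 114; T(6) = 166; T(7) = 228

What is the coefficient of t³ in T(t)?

First differences: 32, 42, 52, 62. Second differences: 10, 10, 10.
Level-2 differences are constant, so T has degree 2.
Fitting a degree-2 polynomial gives T(t) = 5t² - 3t + 4.
The coefficient of t³ is 0.

0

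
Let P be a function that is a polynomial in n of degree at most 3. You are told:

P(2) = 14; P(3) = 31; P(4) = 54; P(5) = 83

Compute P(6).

Write P(n) = an³ + bn² + cn + d; the 4 given values yield a linear system in the 4 coefficients.
Solving, the leading coefficient vanishes, and P(n) = 3n² + 2n - 2.
Then P(6) = 118.

118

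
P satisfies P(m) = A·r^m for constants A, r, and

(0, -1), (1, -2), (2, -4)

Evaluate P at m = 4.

-16

Consecutive ratio: -2/(-1) = 2, and -4/(-2) = 2, so r = 2.
Then A·2^0 = -1 gives A = -1, and P(m) = -1·2^m.
P(4) = -1·2^4 = -16.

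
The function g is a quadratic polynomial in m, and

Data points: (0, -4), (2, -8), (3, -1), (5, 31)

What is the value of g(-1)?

7

Write g(m) = am² + bm + c; the 4 given values yield a linear system in the 3 coefficients.
Solving, g(m) = 3m² - 8m - 4.
Then g(-1) = 7.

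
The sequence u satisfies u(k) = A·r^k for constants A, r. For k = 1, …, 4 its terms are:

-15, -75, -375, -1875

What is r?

5

Consecutive ratio: -75/(-15) = 5, and -375/(-75) = 5, so r = 5.
Then A·5^1 = -15 gives A = -3, and u(k) = -3·5^k.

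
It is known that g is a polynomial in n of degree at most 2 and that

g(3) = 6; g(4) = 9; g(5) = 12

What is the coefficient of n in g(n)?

3

First differences: 3, 3.
Level-1 differences are constant, so g has degree 1.
Fitting a degree-1 polynomial gives g(n) = 3n - 3.
The coefficient of n is 3.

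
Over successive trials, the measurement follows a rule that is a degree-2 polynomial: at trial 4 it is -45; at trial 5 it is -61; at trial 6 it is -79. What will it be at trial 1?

Write the value at m as f(m).
Write f(m) = am² + bm + c; the 3 given values yield a linear system in the 3 coefficients.
Solving, f(m) = -m² - 7m - 1.
Then f(1) = -9.

-9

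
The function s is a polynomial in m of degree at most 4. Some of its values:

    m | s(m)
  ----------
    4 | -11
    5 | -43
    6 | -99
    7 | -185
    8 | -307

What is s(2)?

Write s(m) = am^4 + bm³ + cm² + dm + e; the 5 given values yield a linear system in the 5 coefficients.
Solving, the leading coefficient vanishes, and s(m) = -m³ + 3m² + 2m - 3.
Then s(2) = 5.

5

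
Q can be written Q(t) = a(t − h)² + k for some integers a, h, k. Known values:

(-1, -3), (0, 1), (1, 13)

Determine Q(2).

First differences 4, 12; second difference 8 = 2a, so a = 4.
Expanding, the t-coefficient is −2ah = -8h; matching it to the data gives h = -1, and then k = -3.
So Q(t) = 4(t + 1)² − 3.
Q(2) = 4·3² − 3 = 33.

33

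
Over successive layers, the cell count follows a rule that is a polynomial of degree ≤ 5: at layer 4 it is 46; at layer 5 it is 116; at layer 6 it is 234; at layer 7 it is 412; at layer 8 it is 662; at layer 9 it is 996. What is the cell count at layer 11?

Write the value at t as f(t).
Write f(t) = at^5 + bt^4 + ct³ + dt² + et + p; the 6 given values yield a linear system in the 6 coefficients.
Solving, the top 2 coefficients vanish, and f(t) = 2t³ - 6t² + 2t + 6.
Then f(11) = 1964.

1964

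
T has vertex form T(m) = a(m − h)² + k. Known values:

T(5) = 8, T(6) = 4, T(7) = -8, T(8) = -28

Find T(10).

First differences -4, -12, -20; second difference -8 = 2a, so a = -4.
Expanding, the m-coefficient is −2ah = 8h; matching it to the data gives h = 5, and then k = 8.
So T(m) = -4(m − 5)² + 8.
T(10) = -4·5² + 8 = -92.

-92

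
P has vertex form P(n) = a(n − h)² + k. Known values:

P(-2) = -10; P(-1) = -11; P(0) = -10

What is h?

First differences -1, 1; second difference 2 = 2a, so a = 1.
Expanding, the n-coefficient is −2ah = -2h; matching it to the data gives h = -1, and then k = -11.
So P(n) = 1(n + 1)² − 11.
Hence h = -1.

-1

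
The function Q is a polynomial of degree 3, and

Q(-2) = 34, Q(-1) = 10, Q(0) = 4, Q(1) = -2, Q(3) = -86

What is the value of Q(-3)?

Write Q(m) = am³ + bm² + cm + d; the 5 given values yield a linear system in the 4 coefficients.
Solving, Q(m) = -3m³ - 3m + 4.
Then Q(-3) = 94.

94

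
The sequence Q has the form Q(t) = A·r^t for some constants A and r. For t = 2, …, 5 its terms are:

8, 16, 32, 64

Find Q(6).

128

Consecutive ratio: 16/8 = 2, and 32/16 = 2, so r = 2.
Then A·2^2 = 8 gives A = 2, and Q(t) = 2·2^t.
Q(6) = 2·2^6 = 128.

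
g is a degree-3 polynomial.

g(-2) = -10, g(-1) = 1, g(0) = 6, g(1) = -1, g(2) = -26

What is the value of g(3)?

First differences: 11, 5, -7, -25. Second differences: -6, -12, -18. Third differences: -6, -6.
Level-3 differences are constant, so g has degree 3.
Fitting a degree-3 polynomial gives g(m) = -m³ - 6m² + 6.
Then g(3) = -75.

-75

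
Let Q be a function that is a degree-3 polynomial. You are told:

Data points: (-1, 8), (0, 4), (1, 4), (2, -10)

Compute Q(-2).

34

Write Q(n) = an³ + bn² + cn + d; the 4 given values yield a linear system in the 4 coefficients.
Solving, Q(n) = -3n³ + 2n² + n + 4.
Then Q(-2) = 34.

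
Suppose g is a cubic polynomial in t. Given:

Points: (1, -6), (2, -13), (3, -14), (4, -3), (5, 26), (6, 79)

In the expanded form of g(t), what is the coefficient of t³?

1

First differences: -7, -1, 11, 29, 53. Second differences: 6, 12, 18, 24. Third differences: 6, 6, 6.
Level-3 differences are constant, so g has degree 3.
Fitting a degree-3 polynomial gives g(t) = t³ - 3t² - 5t + 1.
The coefficient of t³ is 1.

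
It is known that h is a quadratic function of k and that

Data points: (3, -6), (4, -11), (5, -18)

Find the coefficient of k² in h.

-1

Write h(k) = ak² + bk + c; the 3 given values yield a linear system in the 3 coefficients.
Solving, h(k) = -k² + 2k - 3.
The coefficient of k² is -1.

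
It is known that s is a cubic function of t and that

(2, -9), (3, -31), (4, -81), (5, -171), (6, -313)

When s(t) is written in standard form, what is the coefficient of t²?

4

First differences: -22, -50, -90, -142. Second differences: -28, -40, -52. Third differences: -12, -12.
Level-3 differences are constant, so s has degree 3.
Fitting a degree-3 polynomial gives s(t) = -2t³ + 4t² - 4t - 1.
The coefficient of t² is 4.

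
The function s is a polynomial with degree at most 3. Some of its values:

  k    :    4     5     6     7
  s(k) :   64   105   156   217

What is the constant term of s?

0

First differences: 41, 51, 61. Second differences: 10, 10.
Level-2 differences are constant, so s has degree 2.
Fitting a degree-2 polynomial gives s(k) = 5k² - 4k.
The constant term is s(0) = 0.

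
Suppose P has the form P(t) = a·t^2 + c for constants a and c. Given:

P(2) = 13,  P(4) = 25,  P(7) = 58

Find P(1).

10

From P(2) = 13 and P(4) = 25: 4a + c = 13 and 16a + c = 25.
Subtracting: 12a = 12, so a = 1; then c = 13 − 1·4 = 9.
So P(t) = 1t² + 9, and P(1) = 10.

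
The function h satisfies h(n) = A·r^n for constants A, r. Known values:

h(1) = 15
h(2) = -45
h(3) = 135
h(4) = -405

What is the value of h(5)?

1215

Consecutive ratio: -45/15 = -3, and 135/(-45) = -3, so r = -3.
Then A·(-3)^1 = 15 gives A = -5, and h(n) = -5·(-3)^n.
h(5) = -5·(-3)^5 = 1215.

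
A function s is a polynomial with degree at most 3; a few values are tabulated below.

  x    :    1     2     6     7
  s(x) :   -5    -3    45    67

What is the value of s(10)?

157

Write s(x) = ax³ + bx² + cx + d; the 4 given values yield a linear system in the 4 coefficients.
Solving, the leading coefficient vanishes, and s(x) = 2x² - 4x - 3.
Then s(10) = 157.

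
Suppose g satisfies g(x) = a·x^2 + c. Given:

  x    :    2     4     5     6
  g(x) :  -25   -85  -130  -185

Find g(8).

-325

From g(2) = -25 and g(4) = -85: 4a + c = -25 and 16a + c = -85.
Subtracting: 12a = -60, so a = -5; then c = -25 − (-5)·4 = -5.
So g(x) = -5x² − 5, and g(8) = -325.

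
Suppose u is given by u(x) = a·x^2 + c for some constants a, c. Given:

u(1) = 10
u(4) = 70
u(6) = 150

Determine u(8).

From u(1) = 10 and u(4) = 70: 1a + c = 10 and 16a + c = 70.
Subtracting: 15a = 60, so a = 4; then c = 10 − 4·1 = 6.
So u(x) = 4x² + 6, and u(8) = 262.

262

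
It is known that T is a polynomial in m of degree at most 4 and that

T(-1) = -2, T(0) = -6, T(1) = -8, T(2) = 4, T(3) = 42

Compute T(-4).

First differences: -4, -2, 12, 38. Second differences: 2, 14, 26. Third differences: 12, 12.
Level-3 differences are constant, so T has degree 3.
Fitting a degree-3 polynomial gives T(m) = 2m³ + m² - 5m - 6.
Then T(-4) = -98.

-98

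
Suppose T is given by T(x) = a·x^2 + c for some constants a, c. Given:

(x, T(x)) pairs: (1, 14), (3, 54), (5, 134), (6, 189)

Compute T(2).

29

From T(1) = 14 and T(3) = 54: 1a + c = 14 and 9a + c = 54.
Subtracting: 8a = 40, so a = 5; then c = 14 − 5·1 = 9.
So T(x) = 5x² + 9, and T(2) = 29.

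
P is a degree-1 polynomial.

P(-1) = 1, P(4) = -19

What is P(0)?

-3

Write P(t) = at + b; the 2 given values yield a linear system in the 2 coefficients.
Solving, P(t) = -4t - 3.
The constant term is P(0) = -3.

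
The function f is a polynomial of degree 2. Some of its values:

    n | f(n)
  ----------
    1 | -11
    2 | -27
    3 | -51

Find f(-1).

-3

Write f(n) = an² + bn + c; the 3 given values yield a linear system in the 3 coefficients.
Solving, f(n) = -4n² - 4n - 3.
Then f(-1) = -3.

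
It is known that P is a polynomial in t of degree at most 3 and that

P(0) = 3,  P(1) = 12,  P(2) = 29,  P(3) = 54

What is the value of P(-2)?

9

First differences: 9, 17, 25. Second differences: 8, 8.
Level-2 differences are constant, so P has degree 2.
Fitting a degree-2 polynomial gives P(t) = 4t² + 5t + 3.
Then P(-2) = 9.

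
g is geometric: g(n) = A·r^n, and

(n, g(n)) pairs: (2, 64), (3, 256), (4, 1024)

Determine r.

Consecutive ratio: 256/64 = 4, and 1024/256 = 4, so r = 4.
Then A·4^2 = 64 gives A = 4, and g(n) = 4·4^n.

4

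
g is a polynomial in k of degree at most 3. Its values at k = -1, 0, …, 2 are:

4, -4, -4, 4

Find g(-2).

First differences: -8, 0, 8. Second differences: 8, 8.
Level-2 differences are constant, so g has degree 2.
Fitting a degree-2 polynomial gives g(k) = 4k² - 4k - 4.
Then g(-2) = 20.

20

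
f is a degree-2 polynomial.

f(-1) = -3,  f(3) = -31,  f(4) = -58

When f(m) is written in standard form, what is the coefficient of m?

1

Write f(m) = am² + bm + c; the 3 given values yield a linear system in the 3 coefficients.
Solving, f(m) = -4m² + m + 2.
The coefficient of m is 1.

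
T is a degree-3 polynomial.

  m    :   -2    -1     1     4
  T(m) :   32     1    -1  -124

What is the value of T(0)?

Write T(m) = am³ + bm² + cm + d; the 4 given values yield a linear system in the 4 coefficients.
Solving, T(m) = -3m³ + 4m² + 2m - 4.
Then T(0) = -4.

-4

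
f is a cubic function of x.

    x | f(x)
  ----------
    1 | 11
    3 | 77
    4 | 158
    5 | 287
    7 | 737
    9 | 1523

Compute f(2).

32

Write f(x) = ax³ + bx² + cx + d; the 6 given values yield a linear system in the 4 coefficients.
Solving, f(x) = 2x³ + 7x + 2.
Then f(2) = 32.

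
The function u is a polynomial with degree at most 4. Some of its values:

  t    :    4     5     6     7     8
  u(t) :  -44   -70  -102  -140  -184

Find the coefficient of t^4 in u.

Write u(t) = at^4 + bt³ + ct² + dt + e; the 5 given values yield a linear system in the 5 coefficients.
Solving, the top 2 coefficients vanish, and u(t) = -3t² + t.
The coefficient of t^4 is 0.

0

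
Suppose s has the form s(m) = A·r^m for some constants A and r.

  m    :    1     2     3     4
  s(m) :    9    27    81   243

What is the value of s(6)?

Consecutive ratio: 27/9 = 3, and 81/27 = 3, so r = 3.
Then A·3^1 = 9 gives A = 3, and s(m) = 3·3^m.
s(6) = 3·3^6 = 2187.

2187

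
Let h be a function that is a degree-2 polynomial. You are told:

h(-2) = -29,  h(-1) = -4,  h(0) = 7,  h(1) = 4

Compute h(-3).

-68

Write h(n) = an² + bn + c; the 4 given values yield a linear system in the 3 coefficients.
Solving, h(n) = -7n² + 4n + 7.
Then h(-3) = -68.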